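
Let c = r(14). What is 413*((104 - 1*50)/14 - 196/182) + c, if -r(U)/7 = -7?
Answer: 15564/13 ≈ 1197.2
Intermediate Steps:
r(U) = 49 (r(U) = -7*(-7) = 49)
c = 49
413*((104 - 1*50)/14 - 196/182) + c = 413*((104 - 1*50)/14 - 196/182) + 49 = 413*((104 - 50)*(1/14) - 196*1/182) + 49 = 413*(54*(1/14) - 14/13) + 49 = 413*(27/7 - 14/13) + 49 = 413*(253/91) + 49 = 14927/13 + 49 = 15564/13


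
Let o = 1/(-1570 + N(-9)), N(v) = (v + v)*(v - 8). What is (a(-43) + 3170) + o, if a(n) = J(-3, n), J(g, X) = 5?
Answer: 4013199/1264 ≈ 3175.0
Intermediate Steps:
N(v) = 2*v*(-8 + v) (N(v) = (2*v)*(-8 + v) = 2*v*(-8 + v))
a(n) = 5
o = -1/1264 (o = 1/(-1570 + 2*(-9)*(-8 - 9)) = 1/(-1570 + 2*(-9)*(-17)) = 1/(-1570 + 306) = 1/(-1264) = -1/1264 ≈ -0.00079114)
(a(-43) + 3170) + o = (5 + 3170) - 1/1264 = 3175 - 1/1264 = 4013199/1264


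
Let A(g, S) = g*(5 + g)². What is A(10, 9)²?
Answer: 5062500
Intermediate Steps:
A(10, 9)² = (10*(5 + 10)²)² = (10*15²)² = (10*225)² = 2250² = 5062500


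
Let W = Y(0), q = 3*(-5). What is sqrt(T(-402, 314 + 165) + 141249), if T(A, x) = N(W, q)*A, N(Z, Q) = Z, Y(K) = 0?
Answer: sqrt(141249) ≈ 375.83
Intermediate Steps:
q = -15
W = 0
T(A, x) = 0 (T(A, x) = 0*A = 0)
sqrt(T(-402, 314 + 165) + 141249) = sqrt(0 + 141249) = sqrt(141249)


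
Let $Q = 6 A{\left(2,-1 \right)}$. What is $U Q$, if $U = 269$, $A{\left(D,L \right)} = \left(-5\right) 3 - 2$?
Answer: $-27438$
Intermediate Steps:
$A{\left(D,L \right)} = -17$ ($A{\left(D,L \right)} = -15 - 2 = -17$)
$Q = -102$ ($Q = 6 \left(-17\right) = -102$)
$U Q = 269 \left(-102\right) = -27438$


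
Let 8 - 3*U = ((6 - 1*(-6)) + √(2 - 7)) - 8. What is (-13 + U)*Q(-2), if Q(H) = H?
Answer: 70/3 + 2*I*√5/3 ≈ 23.333 + 1.4907*I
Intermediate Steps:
U = 4/3 - I*√5/3 (U = 8/3 - (((6 - 1*(-6)) + √(2 - 7)) - 8)/3 = 8/3 - (((6 + 6) + √(-5)) - 8)/3 = 8/3 - ((12 + I*√5) - 8)/3 = 8/3 - (4 + I*√5)/3 = 8/3 + (-4/3 - I*√5/3) = 4/3 - I*√5/3 ≈ 1.3333 - 0.74536*I)
(-13 + U)*Q(-2) = (-13 + (4/3 - I*√5/3))*(-2) = (-35/3 - I*√5/3)*(-2) = 70/3 + 2*I*√5/3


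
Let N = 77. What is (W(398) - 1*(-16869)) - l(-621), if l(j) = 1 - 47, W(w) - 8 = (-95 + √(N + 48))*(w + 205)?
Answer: -40362 + 3015*√5 ≈ -33620.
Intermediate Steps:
W(w) = 8 + (-95 + 5*√5)*(205 + w) (W(w) = 8 + (-95 + √(77 + 48))*(w + 205) = 8 + (-95 + √125)*(205 + w) = 8 + (-95 + 5*√5)*(205 + w))
l(j) = -46
(W(398) - 1*(-16869)) - l(-621) = ((-19467 - 95*398 + 1025*√5 + 5*398*√5) - 1*(-16869)) - 1*(-46) = ((-19467 - 37810 + 1025*√5 + 1990*√5) + 16869) + 46 = ((-57277 + 3015*√5) + 16869) + 46 = (-40408 + 3015*√5) + 46 = -40362 + 3015*√5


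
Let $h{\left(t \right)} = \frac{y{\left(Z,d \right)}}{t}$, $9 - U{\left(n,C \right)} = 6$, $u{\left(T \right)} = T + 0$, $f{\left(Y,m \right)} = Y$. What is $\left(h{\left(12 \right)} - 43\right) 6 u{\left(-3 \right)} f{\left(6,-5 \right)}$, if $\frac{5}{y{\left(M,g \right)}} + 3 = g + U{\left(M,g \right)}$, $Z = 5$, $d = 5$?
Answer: $4635$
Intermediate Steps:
$u{\left(T \right)} = T$
$U{\left(n,C \right)} = 3$ ($U{\left(n,C \right)} = 9 - 6 = 3$)
$y{\left(M,g \right)} = \frac{5}{g}$ ($y{\left(M,g \right)} = \frac{5}{-3 + \left(g + 3\right)} = \frac{5}{-3 + \left(3 + g\right)} = \frac{5}{g}$)
$h{\left(t \right)} = \frac{1}{t}$ ($h{\left(t \right)} = \frac{5 \cdot \frac{1}{5}}{t} = 1 \frac{1}{t} = \frac{1}{t}$)
$\left(h{\left(12 \right)} - 43\right) 6 u{\left(-3 \right)} f{\left(6,-5 \right)} = \left(\frac{1}{12} - 43\right) 6 \left(-3\right) 6 = \left(\frac{1}{12} - 43\right) \left(\left(-18\right) 6\right) = \left(- \frac{515}{12}\right) \left(-108\right) = 4635$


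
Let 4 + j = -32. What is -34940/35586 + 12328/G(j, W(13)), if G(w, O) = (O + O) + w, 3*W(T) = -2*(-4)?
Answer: -7170256/17793 ≈ -402.98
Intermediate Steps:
j = -36 (j = -4 - 32 = -36)
W(T) = 8/3 (W(T) = (-2*(-4))/3 = (⅓)*8 = 8/3)
G(w, O) = w + 2*O (G(w, O) = 2*O + w = w + 2*O)
-34940/35586 + 12328/G(j, W(13)) = -34940/35586 + 12328/(-36 + 2*(8/3)) = -34940*1/35586 + 12328/(-36 + 16/3) = -17470/17793 + 12328/(-92/3) = -17470/17793 + 12328*(-3/92) = -17470/17793 - 402 = -7170256/17793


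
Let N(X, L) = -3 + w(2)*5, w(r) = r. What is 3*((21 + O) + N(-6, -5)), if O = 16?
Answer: 132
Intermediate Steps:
N(X, L) = 7 (N(X, L) = -3 + 2*5 = -3 + 10 = 7)
3*((21 + O) + N(-6, -5)) = 3*((21 + 16) + 7) = 3*(37 + 7) = 3*44 = 132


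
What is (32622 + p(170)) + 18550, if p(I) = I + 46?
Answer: 51388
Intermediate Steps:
p(I) = 46 + I
(32622 + p(170)) + 18550 = (32622 + (46 + 170)) + 18550 = (32622 + 216) + 18550 = 32838 + 18550 = 51388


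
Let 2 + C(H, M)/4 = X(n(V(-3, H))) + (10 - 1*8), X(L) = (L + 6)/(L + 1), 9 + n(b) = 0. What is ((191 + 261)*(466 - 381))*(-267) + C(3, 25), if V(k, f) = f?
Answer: -20516277/2 ≈ -1.0258e+7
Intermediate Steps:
n(b) = -9 (n(b) = -9 + 0 = -9)
X(L) = (6 + L)/(1 + L)
C(H, M) = 3/2 (C(H, M) = -8 + 4*((6 - 9)/(1 - 9) + (10 - 1*8)) = -8 + 4*(-3/(-8) + (10 - 8)) = -8 + 4*(-⅛*(-3) + 2) = -8 + 4*(3/8 + 2) = -8 + 4*(19/8) = -8 + 19/2 = 3/2)
((191 + 261)*(466 - 381))*(-267) + C(3, 25) = ((191 + 261)*(466 - 381))*(-267) + 3/2 = (452*85)*(-267) + 3/2 = 38420*(-267) + 3/2 = -10258140 + 3/2 = -20516277/2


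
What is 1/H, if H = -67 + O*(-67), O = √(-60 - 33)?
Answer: I/(67*(√93 - I)) ≈ -0.00015878 + 0.0015312*I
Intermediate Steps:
O = I*√93 (O = √(-93) = I*√93 ≈ 9.6436*I)
H = -67 - 67*I*√93 (H = -67 + (I*√93)*(-67) = -67 - 67*I*√93 ≈ -67.0 - 646.13*I)
1/H = 1/(-67 - 67*I*√93)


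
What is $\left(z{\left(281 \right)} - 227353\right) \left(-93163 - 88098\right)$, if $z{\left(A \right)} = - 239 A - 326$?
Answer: $53442630718$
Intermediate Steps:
$z{\left(A \right)} = -326 - 239 A$
$\left(z{\left(281 \right)} - 227353\right) \left(-93163 - 88098\right) = \left(\left(-326 - 67159\right) - 227353\right) \left(-93163 - 88098\right) = \left(\left(-326 - 67159\right) - 227353\right) \left(-181261\right) = \left(-67485 - 227353\right) \left(-181261\right) = \left(-294838\right) \left(-181261\right) = 53442630718$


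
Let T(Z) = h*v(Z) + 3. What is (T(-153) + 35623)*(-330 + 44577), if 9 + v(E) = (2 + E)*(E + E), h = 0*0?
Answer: 1576343622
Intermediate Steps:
h = 0
v(E) = -9 + 2*E*(2 + E) (v(E) = -9 + (2 + E)*(E + E) = -9 + (2 + E)*(2*E) = -9 + 2*E*(2 + E))
T(Z) = 3 (T(Z) = 0*(-9 + 2*Z² + 4*Z) + 3 = 0 + 3 = 3)
(T(-153) + 35623)*(-330 + 44577) = (3 + 35623)*(-330 + 44577) = 35626*44247 = 1576343622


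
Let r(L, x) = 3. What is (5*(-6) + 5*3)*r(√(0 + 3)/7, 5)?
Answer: -45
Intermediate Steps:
(5*(-6) + 5*3)*r(√(0 + 3)/7, 5) = (5*(-6) + 5*3)*3 = (-30 + 15)*3 = -15*3 = -45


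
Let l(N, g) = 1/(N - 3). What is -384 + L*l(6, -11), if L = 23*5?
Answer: -1037/3 ≈ -345.67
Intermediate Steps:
l(N, g) = 1/(-3 + N)
L = 115
-384 + L*l(6, -11) = -384 + 115/(-3 + 6) = -384 + 115/3 = -1037/3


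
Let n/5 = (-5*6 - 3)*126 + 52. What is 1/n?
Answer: -1/20530 ≈ -4.8709e-5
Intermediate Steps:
n = -20530 (n = 5*((-5*6 - 3)*126 + 52) = 5*((-30 - 3)*126 + 52) = 5*(-33*126 + 52) = 5*(-4158 + 52) = 5*(-4106) = -20530)
1/n = 1/(-20530) = -1/20530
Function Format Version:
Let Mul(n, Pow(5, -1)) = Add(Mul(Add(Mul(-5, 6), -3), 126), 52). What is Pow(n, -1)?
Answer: Rational(-1, 20530) ≈ -4.8709e-5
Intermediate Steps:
n = -20530 (n = Mul(5, Add(Mul(Add(Mul(-5, 6), -3), 126), 52)) = Mul(5, Add(Mul(Add(-30, -3), 126), 52)) = Mul(5, Add(Mul(-33, 126), 52)) = Mul(5, Add(-4158, 52)) = Mul(5, -4106) = -20530)
Pow(n, -1) = Pow(-20530, -1) = Rational(-1, 20530)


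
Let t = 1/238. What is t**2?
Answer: 1/56644 ≈ 1.7654e-5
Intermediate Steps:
t = 1/238 ≈ 0.0042017
t**2 = (1/238)**2 = 1/56644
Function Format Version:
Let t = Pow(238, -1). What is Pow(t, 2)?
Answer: Rational(1, 56644) ≈ 1.7654e-5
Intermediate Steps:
t = Rational(1, 238) ≈ 0.0042017
Pow(t, 2) = Pow(Rational(1, 238), 2) = Rational(1, 56644)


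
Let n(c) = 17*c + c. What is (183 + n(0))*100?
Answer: 18300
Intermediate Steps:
n(c) = 18*c
(183 + n(0))*100 = (183 + 18*0)*100 = (183 + 0)*100 = 183*100 = 18300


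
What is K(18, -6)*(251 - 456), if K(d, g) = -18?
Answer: 3690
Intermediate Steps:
K(18, -6)*(251 - 456) = -18*(251 - 456) = -18*(-205) = 3690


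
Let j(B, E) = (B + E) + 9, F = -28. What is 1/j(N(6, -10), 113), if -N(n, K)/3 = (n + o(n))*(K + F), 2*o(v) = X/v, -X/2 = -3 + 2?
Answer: 1/825 ≈ 0.0012121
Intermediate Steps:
X = 2 (X = -2*(-3 + 2) = -2*(-1) = 2)
o(v) = 1/v (o(v) = (2/v)/2 = 1/v)
N(n, K) = -3*(-28 + K)*(n + 1/n) (N(n, K) = -3*(n + 1/n)*(K - 28) = -3*(n + 1/n)*(-28 + K) = -3*(-28 + K)*(n + 1/n))
j(B, E) = 9 + B + E
1/j(N(6, -10), 113) = 1/(9 + 3*(28 - 1*(-10) + 6²*(28 - 1*(-10)))/6 + 113) = 1/(9 + 3*(⅙)*(28 + 10 + 36*(28 + 10)) + 113) = 1/(9 + 3*(⅙)*(28 + 10 + 36*38) + 113) = 1/(9 + 3*(⅙)*(28 + 10 + 1368) + 113) = 1/(9 + 3*(⅙)*1406 + 113) = 1/(9 + 703 + 113) = 1/825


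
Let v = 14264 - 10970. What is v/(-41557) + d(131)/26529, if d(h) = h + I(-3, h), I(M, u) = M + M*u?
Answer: -98399131/1102465653 ≈ -0.089254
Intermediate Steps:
d(h) = -3 - 2*h (d(h) = h - 3*(1 + h) = h + (-3 - 3*h) = -3 - 2*h)
v = 3294
v/(-41557) + d(131)/26529 = 3294/(-41557) + (-3 - 2*131)/26529 = 3294*(-1/41557) + (-3 - 262)*(1/26529) = -3294/41557 - 265*1/26529 = -3294/41557 - 265/26529 = -98399131/1102465653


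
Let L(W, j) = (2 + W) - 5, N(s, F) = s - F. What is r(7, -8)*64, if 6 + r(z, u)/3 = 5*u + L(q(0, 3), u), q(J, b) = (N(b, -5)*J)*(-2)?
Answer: -9408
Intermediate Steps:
q(J, b) = -2*J*(5 + b) (q(J, b) = ((b - 1*(-5))*J)*(-2) = ((b + 5)*J)*(-2) = ((5 + b)*J)*(-2) = (J*(5 + b))*(-2) = -2*J*(5 + b))
L(W, j) = -3 + W
r(z, u) = -27 + 15*u (r(z, u) = -18 + 3*(5*u + (-3 - 2*0*(5 + 3))) = -18 + 3*(5*u + (-3 - 2*0*8)) = -18 + 3*(5*u + (-3 + 0)) = -18 + 3*(5*u - 3) = -18 + 3*(-3 + 5*u) = -18 + (-9 + 15*u) = -27 + 15*u)
r(7, -8)*64 = (-27 + 15*(-8))*64 = (-27 - 120)*64 = -147*64 = -9408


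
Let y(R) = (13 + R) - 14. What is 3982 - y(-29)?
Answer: 4012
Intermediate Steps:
y(R) = -1 + R
3982 - y(-29) = 3982 - (-1 - 29) = 3982 - 1*(-30) = 3982 + 30 = 4012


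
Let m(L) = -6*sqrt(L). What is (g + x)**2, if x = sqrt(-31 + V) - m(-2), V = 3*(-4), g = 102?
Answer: (102 + I*sqrt(43) + 6*I*sqrt(2))**2 ≈ 10178.0 + 3068.7*I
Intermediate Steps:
V = -12
x = I*sqrt(43) + 6*I*sqrt(2) (x = sqrt(-31 - 12) - (-6)*sqrt(-2) = sqrt(-43) - (-6)*I*sqrt(2) = I*sqrt(43) - (-6)*I*sqrt(2) = I*sqrt(43) + 6*I*sqrt(2) ≈ 15.043*I)
(g + x)**2 = (102 + I*(sqrt(43) + 6*sqrt(2)))**2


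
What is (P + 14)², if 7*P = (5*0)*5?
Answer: 196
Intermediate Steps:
P = 0 (P = ((5*0)*5)/7 = (0*5)/7 = (⅐)*0 = 0)
(P + 14)² = (0 + 14)² = 14² = 196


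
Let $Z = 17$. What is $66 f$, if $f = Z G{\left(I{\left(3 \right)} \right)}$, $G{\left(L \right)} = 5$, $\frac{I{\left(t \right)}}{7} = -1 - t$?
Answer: $5610$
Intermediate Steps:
$I{\left(t \right)} = -7 - 7 t$ ($I{\left(t \right)} = 7 \left(-1 - t\right) = -7 - 7 t$)
$f = 85$ ($f = 17 \cdot 5 = 85$)
$66 f = 66 \cdot 85 = 5610$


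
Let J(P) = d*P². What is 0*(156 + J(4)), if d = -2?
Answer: 0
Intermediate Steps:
J(P) = -2*P²
0*(156 + J(4)) = 0*(156 - 2*4²) = 0*(156 - 2*16) = 0*(156 - 32) = 0*124 = 0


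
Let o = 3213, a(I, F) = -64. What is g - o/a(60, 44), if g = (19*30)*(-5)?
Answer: -179187/64 ≈ -2799.8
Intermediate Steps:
g = -2850 (g = 570*(-5) = -2850)
g - o/a(60, 44) = -2850 - 3213/(-64) = -2850 - 3213*(-1)/64 = -2850 - 1*(-3213/64) = -2850 + 3213/64 = -179187/64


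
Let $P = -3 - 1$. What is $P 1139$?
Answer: $-4556$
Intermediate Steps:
$P = -4$
$P 1139 = \left(-4\right) 1139 = -4556$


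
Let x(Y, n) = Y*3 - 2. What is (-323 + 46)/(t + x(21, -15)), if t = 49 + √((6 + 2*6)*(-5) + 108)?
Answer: -15235/6041 + 831*√2/12082 ≈ -2.4247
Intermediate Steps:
x(Y, n) = -2 + 3*Y (x(Y, n) = 3*Y - 2 = -2 + 3*Y)
t = 49 + 3*√2 (t = 49 + √((6 + 12)*(-5) + 108) = 49 + √(18*(-5) + 108) = 49 + √(-90 + 108) = 49 + √18 = 49 + 3*√2 ≈ 53.243)
(-323 + 46)/(t + x(21, -15)) = (-323 + 46)/((49 + 3*√2) + (-2 + 3*21)) = -277/((49 + 3*√2) + (-2 + 63)) = -277/((49 + 3*√2) + 61) = -277/(110 + 3*√2)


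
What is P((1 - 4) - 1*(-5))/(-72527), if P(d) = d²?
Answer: -4/72527 ≈ -5.5152e-5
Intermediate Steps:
P((1 - 4) - 1*(-5))/(-72527) = ((1 - 4) - 1*(-5))²/(-72527) = (-3 + 5)²*(-1/72527) = 2²*(-1/72527) = 4*(-1/72527) = -4/72527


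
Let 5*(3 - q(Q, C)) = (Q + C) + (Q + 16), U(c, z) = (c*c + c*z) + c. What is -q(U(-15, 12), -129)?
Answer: -68/5 ≈ -13.600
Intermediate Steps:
U(c, z) = c + c**2 + c*z (U(c, z) = (c**2 + c*z) + c = c + c**2 + c*z)
q(Q, C) = -1/5 - 2*Q/5 - C/5 (q(Q, C) = 3 - ((Q + C) + (Q + 16))/5 = 3 - ((C + Q) + (16 + Q))/5 = 3 - (16 + C + 2*Q)/5 = 3 + (-16/5 - 2*Q/5 - C/5) = -1/5 - 2*Q/5 - C/5)
-q(U(-15, 12), -129) = -(-1/5 - (-6)*(1 - 15 + 12) - 1/5*(-129)) = -(-1/5 - (-6)*(-2) + 129/5) = -(-1/5 - 2/5*30 + 129/5) = -(-1/5 - 12 + 129/5) = -1*68/5 = -68/5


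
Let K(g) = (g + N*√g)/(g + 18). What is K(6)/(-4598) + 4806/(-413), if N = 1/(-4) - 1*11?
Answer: -88392365/7595896 + 15*√6/147136 ≈ -11.637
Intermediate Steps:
N = -45/4 (N = -¼ - 11 = -45/4 ≈ -11.250)
K(g) = (g - 45*√g/4)/(18 + g) (K(g) = (g - 45*√g/4)/(g + 18) = (g - 45*√g/4)/(18 + g))
K(6)/(-4598) + 4806/(-413) = ((6 - 45*√6/4)/(18 + 6))/(-4598) + 4806/(-413) = ((6 - 45*√6/4)/24)*(-1/4598) + 4806*(-1/413) = ((6 - 45*√6/4)/24)*(-1/4598) - 4806/413 = (¼ - 15*√6/32)*(-1/4598) - 4806/413 = (-1/18392 + 15*√6/147136) - 4806/413 = -88392365/7595896 + 15*√6/147136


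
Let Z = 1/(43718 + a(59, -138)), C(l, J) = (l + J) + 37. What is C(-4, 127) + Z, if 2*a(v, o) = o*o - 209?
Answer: 17003362/106271 ≈ 160.00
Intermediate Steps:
a(v, o) = -209/2 + o²/2 (a(v, o) = (o*o - 209)/2 = (o² - 209)/2 = (-209 + o²)/2 = -209/2 + o²/2)
C(l, J) = 37 + J + l (C(l, J) = (J + l) + 37 = 37 + J + l)
Z = 2/106271 (Z = 1/(43718 + (-209/2 + (½)*(-138)²)) = 1/(43718 + (-209/2 + (½)*19044)) = 1/(43718 + (-209/2 + 9522)) = 1/(43718 + 18835/2) = 1/(106271/2) = 2/106271 ≈ 1.8820e-5)
C(-4, 127) + Z = (37 + 127 - 4) + 2/106271 = 160 + 2/106271 = 17003362/106271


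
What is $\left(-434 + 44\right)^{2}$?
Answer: $152100$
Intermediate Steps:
$\left(-434 + 44\right)^{2} = \left(-390\right)^{2} = 152100$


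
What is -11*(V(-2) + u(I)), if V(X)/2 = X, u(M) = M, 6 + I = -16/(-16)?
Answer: 99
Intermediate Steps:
I = -5 (I = -6 - 16/(-16) = -6 - 16*(-1/16) = -6 + 1 = -5)
V(X) = 2*X
-11*(V(-2) + u(I)) = -11*(2*(-2) - 5) = -11*(-4 - 5) = -11*(-9) = 99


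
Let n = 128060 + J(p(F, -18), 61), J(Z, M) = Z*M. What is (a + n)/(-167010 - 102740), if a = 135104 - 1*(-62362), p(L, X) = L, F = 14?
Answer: -32638/26975 ≈ -1.2099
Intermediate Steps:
J(Z, M) = M*Z
n = 128914 (n = 128060 + 61*14 = 128060 + 854 = 128914)
a = 197466 (a = 135104 + 62362 = 197466)
(a + n)/(-167010 - 102740) = (197466 + 128914)/(-167010 - 102740) = 326380/(-269750) = 326380*(-1/269750) = -32638/26975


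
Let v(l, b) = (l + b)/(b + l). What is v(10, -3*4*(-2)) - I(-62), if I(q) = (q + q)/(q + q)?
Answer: 0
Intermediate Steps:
v(l, b) = 1 (v(l, b) = (b + l)/(b + l) = 1)
I(q) = 1 (I(q) = (2*q)/((2*q)) = (2*q)*(1/(2*q)) = 1)
v(10, -3*4*(-2)) - I(-62) = 1 - 1*1 = 1 - 1 = 0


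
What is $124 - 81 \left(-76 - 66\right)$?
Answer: $11626$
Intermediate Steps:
$124 - 81 \left(-76 - 66\right) = 124 - -11502 = 124 + 11502 = 11626$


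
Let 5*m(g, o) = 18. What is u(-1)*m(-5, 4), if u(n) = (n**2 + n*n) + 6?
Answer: 144/5 ≈ 28.800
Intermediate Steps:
m(g, o) = 18/5 (m(g, o) = (1/5)*18 = 18/5)
u(n) = 6 + 2*n**2 (u(n) = (n**2 + n**2) + 6 = 2*n**2 + 6 = 6 + 2*n**2)
u(-1)*m(-5, 4) = (6 + 2*(-1)**2)*(18/5) = (6 + 2*1)*(18/5) = (6 + 2)*(18/5) = 8*(18/5) = 144/5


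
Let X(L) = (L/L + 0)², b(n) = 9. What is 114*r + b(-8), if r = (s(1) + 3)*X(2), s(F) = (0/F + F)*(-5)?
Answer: -219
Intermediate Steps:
X(L) = 1 (X(L) = (1 + 0)² = 1² = 1)
s(F) = -5*F (s(F) = (0 + F)*(-5) = F*(-5) = -5*F)
r = -2 (r = (-5*1 + 3)*1 = (-5 + 3)*1 = -2*1 = -2)
114*r + b(-8) = 114*(-2) + 9 = -228 + 9 = -219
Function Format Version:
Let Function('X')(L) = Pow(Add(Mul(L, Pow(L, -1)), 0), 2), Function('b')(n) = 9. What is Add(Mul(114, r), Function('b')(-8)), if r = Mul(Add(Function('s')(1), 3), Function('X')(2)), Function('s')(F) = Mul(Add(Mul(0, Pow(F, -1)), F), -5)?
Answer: -219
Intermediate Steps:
Function('X')(L) = 1 (Function('X')(L) = Pow(Add(1, 0), 2) = Pow(1, 2) = 1)
Function('s')(F) = Mul(-5, F) (Function('s')(F) = Mul(Add(0, F), -5) = Mul(F, -5) = Mul(-5, F))
r = -2 (r = Mul(Add(Mul(-5, 1), 3), 1) = Mul(Add(-5, 3), 1) = Mul(-2, 1) = -2)
Add(Mul(114, r), Function('b')(-8)) = Add(Mul(114, -2), 9) = Add(-228, 9) = -219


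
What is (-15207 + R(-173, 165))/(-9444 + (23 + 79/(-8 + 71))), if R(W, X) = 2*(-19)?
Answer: 960435/593444 ≈ 1.6184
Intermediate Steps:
R(W, X) = -38
(-15207 + R(-173, 165))/(-9444 + (23 + 79/(-8 + 71))) = (-15207 - 38)/(-9444 + (23 + 79/(-8 + 71))) = -15245/(-9444 + (23 + 79/63)) = -15245/(-9444 + 1528/63) = -15245/(-593444/63) = -15245*(-63/593444) = 960435/593444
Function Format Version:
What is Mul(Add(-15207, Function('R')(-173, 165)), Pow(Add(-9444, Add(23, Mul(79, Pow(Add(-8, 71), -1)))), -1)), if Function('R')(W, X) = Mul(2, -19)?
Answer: Rational(960435, 593444) ≈ 1.6184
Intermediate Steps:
Function('R')(W, X) = -38
Mul(Add(-15207, Function('R')(-173, 165)), Pow(Add(-9444, Add(23, Mul(79, Pow(Add(-8, 71), -1)))), -1)) = Mul(Add(-15207, -38), Pow(Add(-9444, Add(23, Mul(79, Pow(Add(-8, 71), -1)))), -1)) = Mul(-15245, Pow(Add(-9444, Add(23, Mul(79, Pow(63, -1)))), -1)) = Mul(-15245, Pow(Add(-9444, Add(23, Mul(79, Rational(1, 63)))), -1)) = Mul(-15245, Pow(Add(-9444, Add(23, Rational(79, 63))), -1)) = Mul(-15245, Pow(Add(-9444, Rational(1528, 63)), -1)) = Mul(-15245, Pow(Rational(-593444, 63), -1)) = Mul(-15245, Rational(-63, 593444)) = Rational(960435, 593444)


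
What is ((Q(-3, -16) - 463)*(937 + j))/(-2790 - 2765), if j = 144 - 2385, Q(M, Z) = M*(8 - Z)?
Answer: -139528/1111 ≈ -125.59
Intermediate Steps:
j = -2241
((Q(-3, -16) - 463)*(937 + j))/(-2790 - 2765) = ((-3*(8 - 1*(-16)) - 463)*(937 - 2241))/(-2790 - 2765) = ((-3*(8 + 16) - 463)*(-1304))/(-5555) = ((-3*24 - 463)*(-1304))*(-1/5555) = ((-72 - 463)*(-1304))*(-1/5555) = -535*(-1304)*(-1/5555) = 697640*(-1/5555) = -139528/1111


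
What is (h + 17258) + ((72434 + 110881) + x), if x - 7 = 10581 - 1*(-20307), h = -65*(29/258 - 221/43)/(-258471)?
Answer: 15435563396119/66685518 ≈ 2.3147e+5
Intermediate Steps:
h = -84305/66685518 (h = -65*(29*(1/258) - 221*1/43)*(-1/258471) = -65*(29/258 - 221/43)*(-1/258471) = -65*(-1297/258)*(-1/258471) = (84305/258)*(-1/258471) = -84305/66685518 ≈ -0.0012642)
x = 30895 (x = 7 + (10581 - 1*(-20307)) = 7 + (10581 + 20307) = 7 + 30888 = 30895)
(h + 17258) + ((72434 + 110881) + x) = (-84305/66685518 + 17258) + ((72434 + 110881) + 30895) = 1150858585339/66685518 + (183315 + 30895) = 1150858585339/66685518 + 214210 = 15435563396119/66685518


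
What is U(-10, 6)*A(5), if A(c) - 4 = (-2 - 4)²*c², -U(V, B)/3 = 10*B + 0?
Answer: -162720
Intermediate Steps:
U(V, B) = -30*B (U(V, B) = -3*(10*B + 0) = -30*B)
A(c) = 4 + 36*c² (A(c) = 4 + (-2 - 4)²*c² = 4 + (-6)²*c² = 4 + 36*c²)
U(-10, 6)*A(5) = (-30*6)*(4 + 36*5²) = -180*(4 + 36*25) = -180*(4 + 900) = -180*904 = -162720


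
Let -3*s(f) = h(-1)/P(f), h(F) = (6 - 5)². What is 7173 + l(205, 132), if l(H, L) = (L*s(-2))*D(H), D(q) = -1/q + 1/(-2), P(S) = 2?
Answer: 1472742/205 ≈ 7184.1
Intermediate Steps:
h(F) = 1 (h(F) = 1² = 1)
D(q) = -½ - 1/q (D(q) = -1/q + 1*(-½) = -1/q - ½ = -½ - 1/q)
s(f) = -⅙ (s(f) = -1/(3*2) = -⅓*½ = -⅙)
l(H, L) = -L*(-2 - H)/(12*H) (l(H, L) = (L*(-⅙))*((-2 - H)/(2*H)) = (-L/6)*((-2 - H)/(2*H)) = -L*(-2 - H)/(12*H))
7173 + l(205, 132) = 7173 + (1/12)*132*(2 + 205)/205 = 7173 + (1/12)*132*(1/205)*207 = 7173 + 2277/205 = 1472742/205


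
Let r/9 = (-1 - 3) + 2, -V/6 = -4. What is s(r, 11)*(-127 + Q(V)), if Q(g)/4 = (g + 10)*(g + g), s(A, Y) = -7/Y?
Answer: -44807/11 ≈ -4073.4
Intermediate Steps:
V = 24 (V = -6*(-4) = 24)
r = -18 (r = 9*((-1 - 3) + 2) = 9*(-4 + 2) = 9*(-2) = -18)
Q(g) = 8*g*(10 + g) (Q(g) = 4*((g + 10)*(g + g)) = 4*((10 + g)*(2*g)) = 4*(2*g*(10 + g)) = 8*g*(10 + g))
s(r, 11)*(-127 + Q(V)) = (-7/11)*(-127 + 8*24*(10 + 24)) = (-7*1/11)*(-127 + 8*24*34) = -7*(-127 + 6528)/11 = -7/11*6401 = -44807/11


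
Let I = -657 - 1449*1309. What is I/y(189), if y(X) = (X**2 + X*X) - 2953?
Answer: -1897398/68489 ≈ -27.704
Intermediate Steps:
y(X) = -2953 + 2*X**2 (y(X) = (X**2 + X**2) - 2953 = 2*X**2 - 2953 = -2953 + 2*X**2)
I = -1897398 (I = -657 - 1896741 = -1897398)
I/y(189) = -1897398/(-2953 + 2*189**2) = -1897398/(-2953 + 2*35721) = -1897398/(-2953 + 71442) = -1897398/68489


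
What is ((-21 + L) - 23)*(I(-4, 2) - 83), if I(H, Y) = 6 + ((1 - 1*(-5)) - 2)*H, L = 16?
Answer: 2604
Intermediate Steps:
I(H, Y) = 6 + 4*H (I(H, Y) = 6 + ((1 + 5) - 2)*H = 6 + (6 - 2)*H = 6 + 4*H)
((-21 + L) - 23)*(I(-4, 2) - 83) = ((-21 + 16) - 23)*((6 + 4*(-4)) - 83) = (-5 - 23)*((6 - 16) - 83) = -28*(-10 - 83) = -28*(-93) = 2604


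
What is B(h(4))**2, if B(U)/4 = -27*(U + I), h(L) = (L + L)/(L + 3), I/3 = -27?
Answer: 3644778384/49 ≈ 7.4383e+7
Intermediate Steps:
I = -81 (I = 3*(-27) = -81)
h(L) = 2*L/(3 + L) (h(L) = (2*L)/(3 + L) = 2*L/(3 + L))
B(U) = 8748 - 108*U (B(U) = 4*(-27*(U - 81)) = 4*(-27*(-81 + U)) = 4*(2187 - 27*U) = 8748 - 108*U)
B(h(4))**2 = (8748 - 216*4/(3 + 4))**2 = (8748 - 216*4/7)**2 = (8748 - 108*8/7)**2 = (8748 - 864/7)**2 = (60372/7)**2 = 3644778384/49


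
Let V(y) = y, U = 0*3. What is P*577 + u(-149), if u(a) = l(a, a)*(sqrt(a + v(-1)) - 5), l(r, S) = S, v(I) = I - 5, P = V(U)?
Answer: 745 - 149*I*sqrt(155) ≈ 745.0 - 1855.0*I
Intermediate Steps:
U = 0
P = 0
v(I) = -5 + I
u(a) = a*(-5 + sqrt(-6 + a)) (u(a) = a*(sqrt(a + (-5 - 1)) - 5) = a*(sqrt(a - 6) - 5) = a*(sqrt(-6 + a) - 5) = a*(-5 + sqrt(-6 + a)))
P*577 + u(-149) = 0*577 - 149*(-5 + sqrt(-6 - 149)) = 0 - 149*(-5 + sqrt(-155)) = 0 - 149*(-5 + I*sqrt(155)) = 0 + (745 - 149*I*sqrt(155)) = 745 - 149*I*sqrt(155)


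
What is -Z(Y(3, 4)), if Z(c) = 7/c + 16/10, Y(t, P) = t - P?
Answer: 27/5 ≈ 5.4000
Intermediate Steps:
Z(c) = 8/5 + 7/c (Z(c) = 7/c + 16*(⅒) = 7/c + 8/5 = 8/5 + 7/c)
-Z(Y(3, 4)) = -(8/5 + 7/(3 - 1*4)) = -(8/5 + 7/(3 - 4)) = -(8/5 + 7/(-1)) = -(8/5 + 7*(-1)) = -(8/5 - 7) = -1*(-27/5) = 27/5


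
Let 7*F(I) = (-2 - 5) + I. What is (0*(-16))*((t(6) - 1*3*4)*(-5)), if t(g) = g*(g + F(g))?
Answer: 0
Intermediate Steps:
F(I) = -1 + I/7 (F(I) = ((-2 - 5) + I)/7 = (-7 + I)/7 = -1 + I/7)
t(g) = g*(-1 + 8*g/7) (t(g) = g*(g + (-1 + g/7)) = g*(-1 + 8*g/7))
(0*(-16))*((t(6) - 1*3*4)*(-5)) = (0*(-16))*(((⅐)*6*(-7 + 8*6) - 1*3*4)*(-5)) = 0*(((⅐)*6*(-7 + 48) - 3*4)*(-5)) = 0*(((⅐)*6*41 - 12)*(-5)) = 0*((246/7 - 12)*(-5)) = 0*((162/7)*(-5)) = 0*(-810/7) = 0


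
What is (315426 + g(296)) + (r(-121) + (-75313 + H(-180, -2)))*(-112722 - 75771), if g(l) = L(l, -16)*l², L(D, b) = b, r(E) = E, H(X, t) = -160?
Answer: 14247853412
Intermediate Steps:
g(l) = -16*l²
(315426 + g(296)) + (r(-121) + (-75313 + H(-180, -2)))*(-112722 - 75771) = (315426 - 16*296²) + (-121 + (-75313 - 160))*(-112722 - 75771) = (315426 - 16*87616) + (-121 - 75473)*(-188493) = (315426 - 1401856) - 75594*(-188493) = -1086430 + 14248939842 = 14247853412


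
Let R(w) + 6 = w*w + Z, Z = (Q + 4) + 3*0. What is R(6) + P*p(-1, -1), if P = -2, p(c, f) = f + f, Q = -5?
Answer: 33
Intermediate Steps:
Z = -1 (Z = (-5 + 4) + 3*0 = -1 + 0 = -1)
p(c, f) = 2*f
R(w) = -7 + w**2 (R(w) = -6 + (w*w - 1) = -6 + (w**2 - 1) = -6 + (-1 + w**2) = -7 + w**2)
R(6) + P*p(-1, -1) = (-7 + 6**2) - 4*(-1) = (-7 + 36) - 2*(-2) = 29 + 4 = 33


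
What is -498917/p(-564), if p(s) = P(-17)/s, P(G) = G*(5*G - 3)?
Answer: 70347297/374 ≈ 1.8809e+5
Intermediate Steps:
P(G) = G*(-3 + 5*G)
p(s) = 1496/s (p(s) = (-17*(-3 + 5*(-17)))/s = (-17*(-3 - 85))/s = (-17*(-88))/s = 1496/s)
-498917/p(-564) = -498917/(1496/(-564)) = -498917/(1496*(-1/564)) = -498917/(-374/141) = -498917*(-141/374) = 70347297/374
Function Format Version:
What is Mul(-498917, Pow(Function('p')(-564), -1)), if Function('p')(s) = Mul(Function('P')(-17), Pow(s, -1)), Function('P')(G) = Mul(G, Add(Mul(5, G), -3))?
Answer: Rational(70347297, 374) ≈ 1.8809e+5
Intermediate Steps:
Function('P')(G) = Mul(G, Add(-3, Mul(5, G)))
Function('p')(s) = Mul(1496, Pow(s, -1)) (Function('p')(s) = Mul(Mul(-17, Add(-3, Mul(5, -17))), Pow(s, -1)) = Mul(Mul(-17, Add(-3, -85)), Pow(s, -1)) = Mul(Mul(-17, -88), Pow(s, -1)) = Mul(1496, Pow(s, -1)))
Mul(-498917, Pow(Function('p')(-564), -1)) = Mul(-498917, Pow(Mul(1496, Pow(-564, -1)), -1)) = Mul(-498917, Pow(Mul(1496, Rational(-1, 564)), -1)) = Mul(-498917, Pow(Rational(-374, 141), -1)) = Mul(-498917, Rational(-141, 374)) = Rational(70347297, 374)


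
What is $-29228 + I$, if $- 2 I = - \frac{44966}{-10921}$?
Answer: $- \frac{319221471}{10921} \approx -29230.0$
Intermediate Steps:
$I = - \frac{22483}{10921}$ ($I = - \frac{\left(-44966\right) \frac{1}{-10921}}{2} = - \frac{\left(-44966\right) \left(- \frac{1}{10921}\right)}{2} = \left(- \frac{1}{2}\right) \frac{44966}{10921} = - \frac{22483}{10921} \approx -2.0587$)
$-29228 + I = -29228 - \frac{22483}{10921} = - \frac{319221471}{10921}$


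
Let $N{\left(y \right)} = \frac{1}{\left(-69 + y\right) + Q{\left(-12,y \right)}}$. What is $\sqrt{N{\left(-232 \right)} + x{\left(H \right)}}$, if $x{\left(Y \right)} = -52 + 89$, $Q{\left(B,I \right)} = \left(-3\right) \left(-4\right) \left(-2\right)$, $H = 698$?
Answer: $\frac{6 \sqrt{4342}}{65} \approx 6.0825$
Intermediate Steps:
$Q{\left(B,I \right)} = -24$ ($Q{\left(B,I \right)} = 12 \left(-2\right) = -24$)
$x{\left(Y \right)} = 37$
$N{\left(y \right)} = \frac{1}{-93 + y}$ ($N{\left(y \right)} = \frac{1}{\left(-69 + y\right) - 24} = \frac{1}{-93 + y}$)
$\sqrt{N{\left(-232 \right)} + x{\left(H \right)}} = \sqrt{\frac{1}{-93 - 232} + 37} = \sqrt{\frac{1}{-325} + 37} = \sqrt{- \frac{1}{325} + 37} = \sqrt{\frac{12024}{325}} = \frac{6 \sqrt{4342}}{65}$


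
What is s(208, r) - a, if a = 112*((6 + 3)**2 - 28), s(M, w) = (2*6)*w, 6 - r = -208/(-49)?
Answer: -289832/49 ≈ -5914.9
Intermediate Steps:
r = 86/49 (r = 6 - (-208)/(-49) = 6 - (-208)*(-1)/49 = 6 - 1*208/49 = 6 - 208/49 = 86/49 ≈ 1.7551)
s(M, w) = 12*w
a = 5936 (a = 112*(9**2 - 28) = 112*(81 - 28) = 112*53 = 5936)
s(208, r) - a = 12*(86/49) - 1*5936 = 1032/49 - 5936 = -289832/49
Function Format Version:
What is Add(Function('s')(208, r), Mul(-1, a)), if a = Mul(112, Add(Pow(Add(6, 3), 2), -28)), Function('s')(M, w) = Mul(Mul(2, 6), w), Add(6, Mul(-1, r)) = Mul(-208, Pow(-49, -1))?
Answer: Rational(-289832, 49) ≈ -5914.9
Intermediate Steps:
r = Rational(86, 49) (r = Add(6, Mul(-1, Mul(-208, Pow(-49, -1)))) = Add(6, Mul(-1, Mul(-208, Rational(-1, 49)))) = Add(6, Mul(-1, Rational(208, 49))) = Add(6, Rational(-208, 49)) = Rational(86, 49) ≈ 1.7551)
Function('s')(M, w) = Mul(12, w)
a = 5936 (a = Mul(112, Add(Pow(9, 2), -28)) = Mul(112, Add(81, -28)) = Mul(112, 53) = 5936)
Add(Function('s')(208, r), Mul(-1, a)) = Add(Mul(12, Rational(86, 49)), Mul(-1, 5936)) = Add(Rational(1032, 49), -5936) = Rational(-289832, 49)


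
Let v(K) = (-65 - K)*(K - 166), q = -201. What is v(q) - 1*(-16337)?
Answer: -33575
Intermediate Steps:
v(K) = (-166 + K)*(-65 - K) (v(K) = (-65 - K)*(-166 + K) = (-166 + K)*(-65 - K))
v(q) - 1*(-16337) = (10790 - 1*(-201)² + 101*(-201)) - 1*(-16337) = (10790 - 1*40401 - 20301) + 16337 = (10790 - 40401 - 20301) + 16337 = -49912 + 16337 = -33575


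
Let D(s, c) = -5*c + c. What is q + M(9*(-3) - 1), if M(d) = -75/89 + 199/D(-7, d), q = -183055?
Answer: -1824682929/9968 ≈ -1.8305e+5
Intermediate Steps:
D(s, c) = -4*c
M(d) = -75/89 - 199/(4*d) (M(d) = -75/89 + 199/((-4*d)) = -75*1/89 + 199*(-1/(4*d)) = -75/89 - 199/(4*d))
q + M(9*(-3) - 1) = -183055 + (-17711 - 300*(9*(-3) - 1))/(356*(9*(-3) - 1)) = -183055 + (-17711 - 300*(-27 - 1))/(356*(-27 - 1)) = -183055 + (1/356)*(-17711 - 300*(-28))/(-28) = -183055 + (1/356)*(-1/28)*(-17711 + 8400) = -183055 + (1/356)*(-1/28)*(-9311) = -183055 + 9311/9968 = -1824682929/9968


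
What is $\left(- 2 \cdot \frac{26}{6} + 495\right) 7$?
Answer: $\frac{10213}{3} \approx 3404.3$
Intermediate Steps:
$\left(- 2 \cdot \frac{26}{6} + 495\right) 7 = \left(- 2 \cdot 26 \cdot \frac{1}{6} + 495\right) 7 = \left(\left(-2\right) \frac{13}{3} + 495\right) 7 = \left(- \frac{26}{3} + 495\right) 7 = \frac{1459}{3} \cdot 7 = \frac{10213}{3}$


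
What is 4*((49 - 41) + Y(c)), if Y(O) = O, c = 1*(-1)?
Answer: 28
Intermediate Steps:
c = -1
4*((49 - 41) + Y(c)) = 4*((49 - 41) - 1) = 4*(8 - 1) = 4*7 = 28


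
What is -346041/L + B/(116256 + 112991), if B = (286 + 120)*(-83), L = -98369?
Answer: 76014022565/22550798143 ≈ 3.3708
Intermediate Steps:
B = -33698 (B = 406*(-83) = -33698)
-346041/L + B/(116256 + 112991) = -346041/(-98369) - 33698/(116256 + 112991) = -346041*(-1/98369) - 33698/229247 = 346041/98369 - 33698*1/229247 = 346041/98369 - 33698/229247 = 76014022565/22550798143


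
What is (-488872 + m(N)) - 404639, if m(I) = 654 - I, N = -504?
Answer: -892353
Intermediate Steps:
(-488872 + m(N)) - 404639 = (-488872 + (654 - 1*(-504))) - 404639 = (-488872 + (654 + 504)) - 404639 = (-488872 + 1158) - 404639 = -487714 - 404639 = -892353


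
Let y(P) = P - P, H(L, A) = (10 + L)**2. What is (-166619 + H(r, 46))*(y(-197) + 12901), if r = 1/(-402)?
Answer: -347167774388015/161604 ≈ -2.1483e+9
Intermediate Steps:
r = -1/402 ≈ -0.0024876
y(P) = 0
(-166619 + H(r, 46))*(y(-197) + 12901) = (-166619 + (10 - 1/402)**2)*(0 + 12901) = (-166619 + (4019/402)**2)*12901 = (-166619 + 16152361/161604)*12901 = -26910144515/161604*12901 = -347167774388015/161604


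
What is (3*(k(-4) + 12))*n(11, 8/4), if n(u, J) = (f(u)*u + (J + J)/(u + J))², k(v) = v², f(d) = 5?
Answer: 43424724/169 ≈ 2.5695e+5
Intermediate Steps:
n(u, J) = (5*u + 2*J/(J + u))² (n(u, J) = (5*u + (J + J)/(u + J))² = (5*u + (2*J)/(J + u))² = (5*u + 2*J/(J + u))²)
(3*(k(-4) + 12))*n(11, 8/4) = (3*((-4)² + 12))*((2*(8/4) + 5*11² + 5*(8/4)*11)²/(8/4 + 11)²) = (3*(16 + 12))*((2*(8*(¼)) + 5*121 + 5*(8*(¼))*11)²/(8*(¼) + 11)²) = (3*28)*((2*2 + 605 + 5*2*11)²/(2 + 11)²) = 84*((4 + 605 + 110)²/13²) = 84*((1/169)*719²) = 84*((1/169)*516961) = 84*(516961/169) = 43424724/169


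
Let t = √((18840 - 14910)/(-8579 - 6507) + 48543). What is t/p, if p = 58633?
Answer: 2*√690482229753/442268719 ≈ 0.0037577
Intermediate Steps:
t = 2*√690482229753/7543 (t = √(3930/(-15086) + 48543) = √(3930*(-1/15086) + 48543) = √(-1965/7543 + 48543) = √(366157884/7543) = 2*√690482229753/7543 ≈ 220.32)
t/p = (2*√690482229753/7543)/58633 = (2*√690482229753/7543)*(1/58633) = 2*√690482229753/442268719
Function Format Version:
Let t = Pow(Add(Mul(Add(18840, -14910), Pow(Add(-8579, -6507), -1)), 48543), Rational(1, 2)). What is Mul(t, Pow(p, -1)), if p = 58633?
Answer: Mul(Rational(2, 442268719), Pow(690482229753, Rational(1, 2))) ≈ 0.0037577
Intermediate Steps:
t = Mul(Rational(2, 7543), Pow(690482229753, Rational(1, 2))) (t = Pow(Add(Mul(3930, Pow(-15086, -1)), 48543), Rational(1, 2)) = Pow(Add(Mul(3930, Rational(-1, 15086)), 48543), Rational(1, 2)) = Pow(Add(Rational(-1965, 7543), 48543), Rational(1, 2)) = Pow(Rational(366157884, 7543), Rational(1, 2)) = Mul(Rational(2, 7543), Pow(690482229753, Rational(1, 2))) ≈ 220.32)
Mul(t, Pow(p, -1)) = Mul(Mul(Rational(2, 7543), Pow(690482229753, Rational(1, 2))), Pow(58633, -1)) = Mul(Mul(Rational(2, 7543), Pow(690482229753, Rational(1, 2))), Rational(1, 58633)) = Mul(Rational(2, 442268719), Pow(690482229753, Rational(1, 2)))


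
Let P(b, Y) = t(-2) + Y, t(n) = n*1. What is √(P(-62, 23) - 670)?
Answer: I*√649 ≈ 25.475*I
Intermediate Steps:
t(n) = n
P(b, Y) = -2 + Y
√(P(-62, 23) - 670) = √((-2 + 23) - 670) = √(21 - 670) = √(-649) = I*√649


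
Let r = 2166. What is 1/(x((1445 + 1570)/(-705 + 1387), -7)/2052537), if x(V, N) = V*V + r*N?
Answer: -318228073196/2347706621 ≈ -135.55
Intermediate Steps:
x(V, N) = V² + 2166*N (x(V, N) = V*V + 2166*N = V² + 2166*N)
1/(x((1445 + 1570)/(-705 + 1387), -7)/2052537) = 1/((((1445 + 1570)/(-705 + 1387))² + 2166*(-7))/2052537) = 1/(((3015/682)² - 15162)*(1/2052537)) = 1/((9090225/465124 - 15162)*(1/2052537)) = 1/(-7043119863/465124*1/2052537) = 1/(-2347706621/318228073196) = -318228073196/2347706621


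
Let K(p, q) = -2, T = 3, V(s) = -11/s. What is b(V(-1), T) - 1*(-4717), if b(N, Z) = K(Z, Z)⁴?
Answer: 4733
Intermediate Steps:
b(N, Z) = 16 (b(N, Z) = (-2)⁴ = 16)
b(V(-1), T) - 1*(-4717) = 16 - 1*(-4717) = 16 + 4717 = 4733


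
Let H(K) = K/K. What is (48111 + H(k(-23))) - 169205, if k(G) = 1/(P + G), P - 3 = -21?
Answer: -121093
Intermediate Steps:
P = -18 (P = 3 - 21 = -18)
k(G) = 1/(-18 + G)
H(K) = 1
(48111 + H(k(-23))) - 169205 = (48111 + 1) - 169205 = 48112 - 169205 = -121093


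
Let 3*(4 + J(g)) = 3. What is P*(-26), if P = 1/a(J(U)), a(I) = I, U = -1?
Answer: 26/3 ≈ 8.6667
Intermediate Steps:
J(g) = -3 (J(g) = -4 + (⅓)*3 = -4 + 1 = -3)
P = -⅓ (P = 1/(-3) = -⅓ ≈ -0.33333)
P*(-26) = -⅓*(-26) = 26/3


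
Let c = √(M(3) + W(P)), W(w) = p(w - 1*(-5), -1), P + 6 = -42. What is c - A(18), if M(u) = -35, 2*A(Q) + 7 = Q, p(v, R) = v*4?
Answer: -11/2 + 3*I*√23 ≈ -5.5 + 14.387*I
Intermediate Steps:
P = -48 (P = -6 - 42 = -48)
p(v, R) = 4*v
A(Q) = -7/2 + Q/2
W(w) = 20 + 4*w (W(w) = 4*(w - 1*(-5)) = 4*(w + 5) = 4*(5 + w) = 20 + 4*w)
c = 3*I*√23 (c = √(-35 + (20 + 4*(-48))) = √(-35 + (20 - 192)) = √(-35 - 172) = √(-207) = 3*I*√23 ≈ 14.387*I)
c - A(18) = 3*I*√23 - (-7/2 + (½)*18) = 3*I*√23 - (-7/2 + 9) = 3*I*√23 - 1*11/2 = 3*I*√23 - 11/2 = -11/2 + 3*I*√23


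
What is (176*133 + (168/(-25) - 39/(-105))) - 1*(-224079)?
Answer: 43309114/175 ≈ 2.4748e+5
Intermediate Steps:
(176*133 + (168/(-25) - 39/(-105))) - 1*(-224079) = (23408 + (168*(-1/25) - 39*(-1/105))) + 224079 = (23408 + (-168/25 + 13/35)) + 224079 = (23408 - 1111/175) + 224079 = 4095289/175 + 224079 = 43309114/175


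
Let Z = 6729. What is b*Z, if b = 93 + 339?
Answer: 2906928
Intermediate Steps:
b = 432
b*Z = 432*6729 = 2906928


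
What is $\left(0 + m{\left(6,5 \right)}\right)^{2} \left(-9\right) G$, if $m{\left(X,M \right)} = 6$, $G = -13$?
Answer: $4212$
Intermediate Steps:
$\left(0 + m{\left(6,5 \right)}\right)^{2} \left(-9\right) G = \left(0 + 6\right)^{2} \left(-9\right) \left(-13\right) = 6^{2} \left(-9\right) \left(-13\right) = 36 \left(-9\right) \left(-13\right) = \left(-324\right) \left(-13\right) = 4212$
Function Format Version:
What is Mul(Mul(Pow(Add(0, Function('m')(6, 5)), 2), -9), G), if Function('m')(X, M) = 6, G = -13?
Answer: 4212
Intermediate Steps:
Mul(Mul(Pow(Add(0, Function('m')(6, 5)), 2), -9), G) = Mul(Mul(Pow(Add(0, 6), 2), -9), -13) = Mul(Mul(Pow(6, 2), -9), -13) = Mul(Mul(36, -9), -13) = Mul(-324, -13) = 4212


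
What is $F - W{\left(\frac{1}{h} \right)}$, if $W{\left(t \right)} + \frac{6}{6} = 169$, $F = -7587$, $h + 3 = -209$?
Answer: $-7755$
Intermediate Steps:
$h = -212$ ($h = -3 - 209 = -212$)
$W{\left(t \right)} = 168$ ($W{\left(t \right)} = -1 + 169 = 168$)
$F - W{\left(\frac{1}{h} \right)} = -7587 - 168 = -7755$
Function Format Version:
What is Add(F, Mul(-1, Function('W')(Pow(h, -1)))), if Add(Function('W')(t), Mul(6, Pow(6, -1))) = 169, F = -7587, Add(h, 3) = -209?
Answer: -7755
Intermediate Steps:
h = -212 (h = Add(-3, -209) = -212)
Function('W')(t) = 168 (Function('W')(t) = Add(-1, 169) = 168)
Add(F, Mul(-1, Function('W')(Pow(h, -1)))) = Add(-7587, Mul(-1, 168)) = Add(-7587, -168) = -7755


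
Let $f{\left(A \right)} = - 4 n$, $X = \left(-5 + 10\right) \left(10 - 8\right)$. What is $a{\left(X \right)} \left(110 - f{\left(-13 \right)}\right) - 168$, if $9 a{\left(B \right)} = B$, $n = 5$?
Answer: $- \frac{212}{9} \approx -23.556$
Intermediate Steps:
$X = 10$ ($X = 5 \cdot 2 = 10$)
$a{\left(B \right)} = \frac{B}{9}$
$f{\left(A \right)} = -20$ ($f{\left(A \right)} = \left(-4\right) 5 = -20$)
$a{\left(X \right)} \left(110 - f{\left(-13 \right)}\right) - 168 = \frac{1}{9} \cdot 10 \left(110 - -20\right) - 168 = \frac{10 \left(110 + 20\right)}{9} - 168 = \frac{10}{9} \cdot 130 - 168 = \frac{1300}{9} - 168 = - \frac{212}{9}$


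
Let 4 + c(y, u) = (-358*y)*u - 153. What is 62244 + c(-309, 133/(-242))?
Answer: 156164/121 ≈ 1290.6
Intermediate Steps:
c(y, u) = -157 - 358*u*y (c(y, u) = -4 + ((-358*y)*u - 153) = -4 + (-358*u*y - 153) = -4 + (-153 - 358*u*y) = -157 - 358*u*y)
62244 + c(-309, 133/(-242)) = 62244 + (-157 - 358*133/(-242)*(-309)) = 62244 + (-157 - 358*133*(-1/242)*(-309)) = 62244 + (-157 - 358*(-133/242)*(-309)) = 62244 + (-157 - 7356363/121) = 62244 - 7375360/121 = 156164/121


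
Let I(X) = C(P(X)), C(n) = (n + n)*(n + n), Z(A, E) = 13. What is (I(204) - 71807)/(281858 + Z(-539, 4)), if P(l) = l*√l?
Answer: 33886849/281871 ≈ 120.22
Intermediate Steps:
P(l) = l^(3/2)
C(n) = 4*n² (C(n) = (2*n)*(2*n) = 4*n²)
I(X) = 4*X³ (I(X) = 4*(X^(3/2))² = 4*X³)
(I(204) - 71807)/(281858 + Z(-539, 4)) = (4*204³ - 71807)/(281858 + 13) = (4*8489664 - 71807)/281871 = (33958656 - 71807)*(1/281871) = 33886849*(1/281871) = 33886849/281871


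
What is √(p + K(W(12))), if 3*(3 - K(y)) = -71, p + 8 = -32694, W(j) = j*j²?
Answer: I*√294078/3 ≈ 180.76*I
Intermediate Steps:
W(j) = j³
p = -32702 (p = -8 - 32694 = -32702)
K(y) = 80/3 (K(y) = 3 - ⅓*(-71) = 3 + 71/3 = 80/3)
√(p + K(W(12))) = √(-32702 + 80/3) = √(-98026/3) = I*√294078/3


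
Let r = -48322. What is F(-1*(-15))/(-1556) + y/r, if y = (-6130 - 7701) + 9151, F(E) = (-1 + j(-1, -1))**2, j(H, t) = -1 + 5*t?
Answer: 2457151/37594516 ≈ 0.065359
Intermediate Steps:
F(E) = 49 (F(E) = (-1 + (-1 + 5*(-1)))**2 = (-1 + (-1 - 5))**2 = (-1 - 6)**2 = (-7)**2 = 49)
y = -4680 (y = -13831 + 9151 = -4680)
F(-1*(-15))/(-1556) + y/r = 49/(-1556) - 4680/(-48322) = 49*(-1/1556) - 4680*(-1/48322) = -49/1556 + 2340/24161 = 2457151/37594516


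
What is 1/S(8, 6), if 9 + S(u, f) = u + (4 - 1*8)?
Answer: -⅕ ≈ -0.20000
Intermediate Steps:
S(u, f) = -13 + u (S(u, f) = -9 + (u + (4 - 1*8)) = -9 + (u + (4 - 8)) = -9 + (u - 4) = -9 + (-4 + u) = -13 + u)
1/S(8, 6) = 1/(-13 + 8) = 1/(-5) = -⅕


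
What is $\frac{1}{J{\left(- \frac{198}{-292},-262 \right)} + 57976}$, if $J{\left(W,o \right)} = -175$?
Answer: $\frac{1}{57801} \approx 1.7301 \cdot 10^{-5}$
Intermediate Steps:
$\frac{1}{J{\left(- \frac{198}{-292},-262 \right)} + 57976} = \frac{1}{-175 + 57976} = \frac{1}{57801}$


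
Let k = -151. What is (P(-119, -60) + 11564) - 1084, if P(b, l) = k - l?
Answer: 10389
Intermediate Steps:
P(b, l) = -151 - l
(P(-119, -60) + 11564) - 1084 = ((-151 - 1*(-60)) + 11564) - 1084 = ((-151 + 60) + 11564) - 1084 = (-91 + 11564) - 1084 = 11473 - 1084 = 10389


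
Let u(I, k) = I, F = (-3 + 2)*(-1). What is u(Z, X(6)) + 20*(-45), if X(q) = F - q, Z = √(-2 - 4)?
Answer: -900 + I*√6 ≈ -900.0 + 2.4495*I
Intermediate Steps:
Z = I*√6 (Z = √(-6) = I*√6 ≈ 2.4495*I)
F = 1 (F = -1*(-1) = 1)
X(q) = 1 - q
u(Z, X(6)) + 20*(-45) = I*√6 + 20*(-45) = I*√6 - 900 = -900 + I*√6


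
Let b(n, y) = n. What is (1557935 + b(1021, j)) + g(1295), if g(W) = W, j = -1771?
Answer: 1560251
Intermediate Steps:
(1557935 + b(1021, j)) + g(1295) = (1557935 + 1021) + 1295 = 1558956 + 1295 = 1560251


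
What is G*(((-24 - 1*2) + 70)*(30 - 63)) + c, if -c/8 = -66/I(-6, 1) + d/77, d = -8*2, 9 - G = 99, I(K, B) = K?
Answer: 10055712/77 ≈ 1.3059e+5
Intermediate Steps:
G = -90 (G = 9 - 1*99 = 9 - 99 = -90)
d = -16
c = -6648/77 (c = -8*(-66/(-6) - 16/77) = -8*(-66*(-1/6) - 16*1/77) = -8*(11 - 16/77) = -8*831/77 = -6648/77 ≈ -86.338)
G*(((-24 - 1*2) + 70)*(30 - 63)) + c = -90*((-24 - 1*2) + 70)*(30 - 63) - 6648/77 = -90*((-24 - 2) + 70)*(-33) - 6648/77 = -90*(-26 + 70)*(-33) - 6648/77 = -3960*(-33) - 6648/77 = -90*(-1452) - 6648/77 = 130680 - 6648/77 = 10055712/77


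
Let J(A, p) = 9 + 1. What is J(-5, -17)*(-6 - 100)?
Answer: -1060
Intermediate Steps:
J(A, p) = 10
J(-5, -17)*(-6 - 100) = 10*(-6 - 100) = 10*(-106) = -1060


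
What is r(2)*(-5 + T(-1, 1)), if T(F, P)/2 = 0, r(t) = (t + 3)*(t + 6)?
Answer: -200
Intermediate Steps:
r(t) = (3 + t)*(6 + t)
T(F, P) = 0 (T(F, P) = 2*0 = 0)
r(2)*(-5 + T(-1, 1)) = (18 + 2² + 9*2)*(-5 + 0) = (18 + 4 + 18)*(-5) = 40*(-5) = -200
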